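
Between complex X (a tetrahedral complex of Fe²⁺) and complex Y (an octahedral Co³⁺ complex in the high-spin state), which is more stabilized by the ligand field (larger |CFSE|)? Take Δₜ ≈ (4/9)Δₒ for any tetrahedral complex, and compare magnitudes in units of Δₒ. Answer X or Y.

X: Fe is in group 8, so Fe²⁺ is d⁶ (8 − 2 = 6); Tetrahedral fields are weak (Δₜ ≈ 4/9 Δₒ), so electrons fill high-spin; e³ t₂³, CFSE = -0.6Δₜ ≈ -0.27Δₒ.
Y: Group 9 minus oxidation state +3 gives a d⁶ configuration for Co³⁺; t₂g⁴ eg², CFSE = -0.4Δₒ.
So Y has the larger |CFSE|.

Y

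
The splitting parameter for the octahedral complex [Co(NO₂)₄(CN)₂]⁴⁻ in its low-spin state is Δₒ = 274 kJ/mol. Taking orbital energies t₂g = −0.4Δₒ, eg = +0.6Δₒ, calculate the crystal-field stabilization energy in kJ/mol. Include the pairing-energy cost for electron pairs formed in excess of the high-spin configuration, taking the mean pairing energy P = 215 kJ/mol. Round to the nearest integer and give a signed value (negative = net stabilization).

Ligand charges: 4×(-1) from NO₂⁻ and 2×(-1) from CN⁻ sum to -6; with overall charge -4, Co is +2.
Group 9 minus oxidation state +2 gives a d⁷ configuration for Co²⁺.
Electron filling gives t₂g⁶ eg¹.
CFSE(orbital) = 6×(-0.4Δₒ) + 1×(0.6Δₒ) = -1.8Δₒ; with Δₒ = 274 kJ/mol that is -493 kJ/mol.
Relative to high-spin t₂g⁵ eg² (2 paired), the low-spin configuration has 1 additional pair, contributing +1 × 215 = +215 kJ/mol.
Overall CFSE = -493 + 215 = -278 kJ/mol.

-278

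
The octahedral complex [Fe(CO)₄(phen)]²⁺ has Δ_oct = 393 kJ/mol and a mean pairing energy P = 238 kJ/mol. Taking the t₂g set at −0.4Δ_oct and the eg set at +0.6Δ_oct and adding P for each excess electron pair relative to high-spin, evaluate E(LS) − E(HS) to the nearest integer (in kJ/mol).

-310

Ligand charges: 4×(+0) from CO and 1×(+0) from phen sum to +0; with overall charge +2, Fe is +2.
Fe²⁺: group 8, so d-count = 8 − 2 = 6.
In the high-spin limit (t₂g⁴ eg²) the orbital term is -0.4Δ_oct = -157 kJ/mol, with no excess pairing.
For low-spin the configuration is t₂g⁶ eg⁰: orbital energy -2.4 × 393 = -943 kJ/mol, and 2 additional pairs relative to high-spin add 476 kJ/mol, giving -467 kJ/mol.
Thus E(LS) − E(HS) = -310 kJ/mol.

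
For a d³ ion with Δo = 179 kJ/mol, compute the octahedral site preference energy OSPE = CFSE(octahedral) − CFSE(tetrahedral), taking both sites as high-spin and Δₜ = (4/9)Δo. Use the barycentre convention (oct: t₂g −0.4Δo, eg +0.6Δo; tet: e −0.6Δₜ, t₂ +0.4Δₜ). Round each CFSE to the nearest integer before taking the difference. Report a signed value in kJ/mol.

Octahedral (high-spin): t2g^3 e_g^0, CFSE = 3(−0.4) + 0(+0.6) = -1.2Δo = -1.2 × 179 = -215 kJ/mol.
In a tetrahedral site the filling is e^2 t2^1: CFSE(tet) = -0.8Δₜ = -0.8 × (4/9)(179) = -64 kJ/mol.
OSPE = CFSE(oct) − CFSE(tet) = -215 − (-64) = -151 kJ/mol.

-151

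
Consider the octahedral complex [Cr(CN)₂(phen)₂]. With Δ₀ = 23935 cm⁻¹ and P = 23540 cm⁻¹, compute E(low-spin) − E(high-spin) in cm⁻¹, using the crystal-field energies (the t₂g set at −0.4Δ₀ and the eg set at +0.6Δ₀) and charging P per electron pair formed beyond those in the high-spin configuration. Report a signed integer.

-395

Ligand charges: 2×(-1) from CN⁻ and 2×(+0) from phen sum to -2; with overall charge +0, Cr is +2.
Cr sits in group 6; removing 2 electrons leaves Cr²⁺ with 6 − 2 = 4 d electrons.
High-spin d⁴ fills as t₂g³ eg¹ with CFSE 3(−0.4) + 1(+0.6) = -0.6Δ₀ = -14361 cm⁻¹.
Low-spin t₂g⁴ eg⁰ gives -1.6Δ₀ = -38296 cm⁻¹, but forming 1 extra pair costs 1P = 23540 cm⁻¹, so E(LS) = -38296 + 23540 = -14756 cm⁻¹.
The difference is -14756 − (-14361) = -395 cm⁻¹, so low-spin lies lower.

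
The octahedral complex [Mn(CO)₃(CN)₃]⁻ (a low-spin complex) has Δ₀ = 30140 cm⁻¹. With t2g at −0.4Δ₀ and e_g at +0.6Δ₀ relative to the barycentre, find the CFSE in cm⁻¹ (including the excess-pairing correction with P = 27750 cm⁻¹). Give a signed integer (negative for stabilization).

Ligand charges: 3×(+0) from CO and 3×(-1) from CN⁻ sum to -3; with overall charge -1, Mn is +2.
Mn²⁺: group 7, so d-count = 7 − 2 = 5.
The d⁵ electrons fill as t2g^5 e_g^0.
The orbital stabilization is -2.0Δ₀ = -2.0 × 30140 = -60280 cm⁻¹.
Relative to high-spin t2g^3 e_g^2 (0 paired), the low-spin configuration has 2 additional pairs, contributing +2 × 27750 = +55500 cm⁻¹.
Combining: -60280 + 55500 = -4780 cm⁻¹.

-4780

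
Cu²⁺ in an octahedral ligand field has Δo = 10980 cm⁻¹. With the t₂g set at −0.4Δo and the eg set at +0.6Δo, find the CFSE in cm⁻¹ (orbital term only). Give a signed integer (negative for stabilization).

-6588

Group 11 minus oxidation state +2 gives a d⁹ configuration for Cu²⁺.
The d⁹ electrons fill as t₂g⁶ eg³.
The orbital stabilization is -0.6Δo = -0.6 × 10980 = -6588 cm⁻¹.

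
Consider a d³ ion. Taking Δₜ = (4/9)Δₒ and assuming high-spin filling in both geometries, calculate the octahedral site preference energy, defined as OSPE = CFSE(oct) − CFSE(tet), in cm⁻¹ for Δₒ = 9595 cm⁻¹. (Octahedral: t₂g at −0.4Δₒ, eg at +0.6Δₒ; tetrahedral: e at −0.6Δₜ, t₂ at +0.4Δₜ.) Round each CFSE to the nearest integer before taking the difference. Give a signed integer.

Octahedral (high-spin): t2g^3 e_g^0, CFSE = 3(−0.4) + 0(+0.6) = -1.2Δₒ = -1.2 × 9595 = -11514 cm⁻¹.
Tetrahedral: e^2 t2^1, CFSE = 2(−0.6) + 1(+0.4) = -0.8Δₜ = -0.8 × (4/9) × 9595 = -3412 cm⁻¹.
OSPE = CFSE(oct) − CFSE(tet) = -11514 − (-3412) = -8102 cm⁻¹.

-8102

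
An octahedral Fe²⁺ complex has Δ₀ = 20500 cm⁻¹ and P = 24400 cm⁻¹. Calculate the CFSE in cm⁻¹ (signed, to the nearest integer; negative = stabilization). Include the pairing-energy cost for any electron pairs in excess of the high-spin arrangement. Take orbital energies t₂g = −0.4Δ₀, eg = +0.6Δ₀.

Fe is in group 8, so Fe²⁺ is d⁶ (8 − 2 = 6).
Since Δ₀ = 20500 cm⁻¹ < P = 24400 cm⁻¹, the complex adopts the high-spin configuration.
Configuration: t₂g⁴ eg².
Orbital CFSE = -0.4Δ₀ = -0.4 × 20500 = -8200 cm⁻¹.
High-spin has no excess pairs, so no pairing correction applies.

-8200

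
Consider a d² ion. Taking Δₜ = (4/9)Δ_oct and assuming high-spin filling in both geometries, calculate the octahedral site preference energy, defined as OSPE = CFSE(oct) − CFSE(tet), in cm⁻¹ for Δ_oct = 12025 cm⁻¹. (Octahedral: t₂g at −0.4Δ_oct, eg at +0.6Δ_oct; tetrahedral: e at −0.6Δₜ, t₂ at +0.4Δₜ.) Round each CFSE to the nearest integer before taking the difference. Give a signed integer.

-3207

In an octahedral site d² (HS) is t₂g² eg⁰, giving CFSE(oct) = -0.8Δ_oct = -9620 cm⁻¹.
In a tetrahedral site the filling is e² t₂⁰: CFSE(tet) = -1.2Δₜ = -1.2 × (4/9)(12025) = -6413 cm⁻¹.
OSPE = CFSE(oct) − CFSE(tet) = -9620 − (-6413) = -3207 cm⁻¹.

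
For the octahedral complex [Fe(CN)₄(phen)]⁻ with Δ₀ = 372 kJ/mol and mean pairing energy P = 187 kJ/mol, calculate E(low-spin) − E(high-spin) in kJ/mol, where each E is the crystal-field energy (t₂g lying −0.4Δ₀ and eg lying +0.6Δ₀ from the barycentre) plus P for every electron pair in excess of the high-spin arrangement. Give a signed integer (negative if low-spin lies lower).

-370

Ligand charges: 4×(-1) from CN⁻ and 1×(+0) from phen sum to -4; with overall charge -1, Fe is +3.
Fe sits in group 8; removing 3 electrons leaves Fe³⁺ with 8 − 3 = 5 d electrons.
High-spin: t₂g³ eg², CFSE = 0.0Δ₀ = 0 kJ/mol.
Low-spin: t₂g⁵ eg⁰, orbital CFSE = -2.0Δ₀ = -744 kJ/mol; plus 2 excess pairs × P = +374 kJ/mol; total -370 kJ/mol.
Thus E(LS) − E(HS) = -370 kJ/mol.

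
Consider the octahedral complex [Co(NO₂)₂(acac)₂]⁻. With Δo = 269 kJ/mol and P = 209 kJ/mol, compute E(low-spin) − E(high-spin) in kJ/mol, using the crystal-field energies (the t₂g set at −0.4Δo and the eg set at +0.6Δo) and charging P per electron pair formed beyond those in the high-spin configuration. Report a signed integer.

-120

Ligand charges: 2×(-1) from NO₂⁻ and 2×(-1) from acac⁻ sum to -4; with overall charge -1, Co is +3.
Group 9 minus oxidation state +3 gives a d⁶ configuration for Co³⁺.
In the high-spin limit (t₂g⁴ eg²) the orbital term is -0.4Δo = -108 kJ/mol, with no excess pairing.
For low-spin the configuration is t₂g⁶ eg⁰: orbital energy -2.4 × 269 = -646 kJ/mol, and 2 additional pairs relative to high-spin add 418 kJ/mol, giving -228 kJ/mol.
E(LS) − E(HS) = -228 − (-108) = -120 kJ/mol.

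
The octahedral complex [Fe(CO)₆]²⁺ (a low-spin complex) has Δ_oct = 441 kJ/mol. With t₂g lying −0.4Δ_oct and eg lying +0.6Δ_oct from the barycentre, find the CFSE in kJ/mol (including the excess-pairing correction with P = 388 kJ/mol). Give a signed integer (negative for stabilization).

-282

CO is neutral, so the +2 overall charge sits on Fe: oxidation state +2.
Fe²⁺: group 8, so d-count = 8 − 2 = 6.
The d⁶ electrons fill as t₂g⁶ eg⁰.
Orbital CFSE = 6(-0.4) + 0(0.6) = -2.4Δ_oct = -2.4 × 441 = -1058 kJ/mol.
High-spin d⁶ would be t₂g⁴ eg² with 1 pair; low-spin has 3, so 2 excess pairs cost +2P = +776 kJ/mol.
Combining: -1058 + 776 = -282 kJ/mol.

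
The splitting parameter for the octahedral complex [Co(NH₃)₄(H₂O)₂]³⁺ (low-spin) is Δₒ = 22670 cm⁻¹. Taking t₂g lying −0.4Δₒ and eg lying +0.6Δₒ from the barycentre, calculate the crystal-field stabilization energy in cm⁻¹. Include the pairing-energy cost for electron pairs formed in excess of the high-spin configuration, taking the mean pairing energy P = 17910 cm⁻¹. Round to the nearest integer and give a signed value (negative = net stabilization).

Ligand charges: 4×(+0) from NH₃ and 2×(+0) from H₂O sum to +0; with overall charge +3, Co is +3.
Co is in group 9, so Co³⁺ is d⁶ (9 − 3 = 6).
The d⁶ electrons fill as t₂g⁶ eg⁰.
The orbital stabilization is -2.4Δₒ = -2.4 × 22670 = -54408 cm⁻¹.
Pairing penalty: 3 pairs vs 1 in the high-spin reference → 2 extra × P = 35820 cm⁻¹.
Overall CFSE = -54408 + 35820 = -18588 cm⁻¹.

-18588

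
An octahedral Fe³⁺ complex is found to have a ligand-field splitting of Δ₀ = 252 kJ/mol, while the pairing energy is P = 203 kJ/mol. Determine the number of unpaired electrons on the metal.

1

Fe is in group 8, so Fe³⁺ is d⁵ (8 − 3 = 5).
Since Δ₀ = 252 kJ/mol > P = 203 kJ/mol, the complex adopts the low-spin configuration.
That gives t₂g⁵ eg⁰.
Unpaired electrons: 1.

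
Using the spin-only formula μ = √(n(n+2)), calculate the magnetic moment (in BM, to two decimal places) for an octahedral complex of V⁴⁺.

1.73 BM

V is in group 5, so V⁴⁺ is d¹ (5 − 4 = 1).
Configuration: t2g^1 e_g^0 → 1 unpaired electron.
μ(spin-only) = √[1(1+2)] = √3 ≈ 1.73 BM.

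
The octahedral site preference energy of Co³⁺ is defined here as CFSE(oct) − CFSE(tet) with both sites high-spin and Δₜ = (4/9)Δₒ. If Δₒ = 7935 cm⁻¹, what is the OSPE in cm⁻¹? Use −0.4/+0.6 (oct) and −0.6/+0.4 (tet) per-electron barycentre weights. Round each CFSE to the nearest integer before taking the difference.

Co³⁺: group 9, so d-count = 9 − 3 = 6.
In an octahedral site d⁶ (HS) is t₂g⁴ eg², giving CFSE(oct) = -0.4Δₒ = -3174 cm⁻¹.
Tetrahedral e³ t₂³ gives -0.6Δₜ = -0.6 × (4/9) × 7935 = -2116 cm⁻¹.
OSPE = -3174 − (-2116) = -1058 cm⁻¹.

-1058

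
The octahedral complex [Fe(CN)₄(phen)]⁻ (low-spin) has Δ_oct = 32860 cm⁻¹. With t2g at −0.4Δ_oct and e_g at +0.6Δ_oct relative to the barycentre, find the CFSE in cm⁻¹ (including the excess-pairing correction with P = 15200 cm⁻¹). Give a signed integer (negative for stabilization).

-35320

Ligand charges: 4×(-1) from CN⁻ and 1×(+0) from phen sum to -4; with overall charge -1, Fe is +3.
Group 8 minus oxidation state +3 gives a d⁵ configuration for Fe³⁺.
Electron filling gives t2g^5 e_g^0.
Orbital CFSE = 5(-0.4) + 0(0.6) = -2.0Δ_oct = -2.0 × 32860 = -65720 cm⁻¹.
Relative to high-spin t2g^3 e_g^2 (0 paired), the low-spin configuration has 2 additional pairs, contributing +2 × 15200 = +30400 cm⁻¹.
Combining: -65720 + 30400 = -35320 cm⁻¹.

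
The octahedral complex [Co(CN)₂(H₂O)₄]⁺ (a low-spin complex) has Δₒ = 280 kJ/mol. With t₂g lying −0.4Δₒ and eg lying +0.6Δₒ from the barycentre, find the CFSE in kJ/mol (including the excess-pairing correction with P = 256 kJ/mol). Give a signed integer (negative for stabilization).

-160

Ligand charges: 2×(-1) from CN⁻ and 4×(+0) from H₂O sum to -2; with overall charge +1, Co is +3.
Co sits in group 9; removing 3 electrons leaves Co³⁺ with 9 − 3 = 6 d electrons.
The d⁶ electrons fill as t₂g⁶ eg⁰.
CFSE(orbital) = 6×(-0.4Δₒ) + 0×(0.6Δₒ) = -2.4Δₒ; with Δₒ = 280 kJ/mol that is -672 kJ/mol.
Pairing penalty: 3 pairs vs 1 in the high-spin reference → 2 extra × P = 512 kJ/mol.
Combining: -672 + 512 = -160 kJ/mol.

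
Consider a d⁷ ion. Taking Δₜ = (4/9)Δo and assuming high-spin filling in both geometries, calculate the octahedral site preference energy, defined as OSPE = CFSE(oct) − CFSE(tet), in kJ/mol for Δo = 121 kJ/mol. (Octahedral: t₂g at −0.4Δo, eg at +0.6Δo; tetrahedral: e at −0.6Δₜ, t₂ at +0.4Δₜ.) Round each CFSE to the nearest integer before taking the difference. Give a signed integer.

-32

In an octahedral site d⁷ (HS) is t₂g⁵ eg², giving CFSE(oct) = -0.8Δo = -97 kJ/mol.
Tetrahedral: e⁴ t₂³, CFSE = 4(−0.6) + 3(+0.4) = -1.2Δₜ = -1.2 × (4/9) × 121 = -65 kJ/mol.
OSPE = -97 − (-65) = -32 kJ/mol.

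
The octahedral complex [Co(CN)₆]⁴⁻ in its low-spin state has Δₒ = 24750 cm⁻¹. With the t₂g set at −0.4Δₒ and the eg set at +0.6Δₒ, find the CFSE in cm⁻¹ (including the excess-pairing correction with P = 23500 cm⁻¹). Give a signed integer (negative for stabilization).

-21050

Each CN⁻ contributes -1; 6 × (-1) = -6. With overall charge -4, Co is in the +2 oxidation state.
Group 9 minus oxidation state +2 gives a d⁷ configuration for Co²⁺.
Electron filling gives t₂g⁶ eg¹.
The orbital stabilization is -1.8Δₒ = -1.8 × 24750 = -44550 cm⁻¹.
Relative to high-spin t₂g⁵ eg² (2 paired), the low-spin configuration has 1 additional pair, contributing +1 × 23500 = +23500 cm⁻¹.
Net CFSE = -44550 + 23500 = -21050 cm⁻¹.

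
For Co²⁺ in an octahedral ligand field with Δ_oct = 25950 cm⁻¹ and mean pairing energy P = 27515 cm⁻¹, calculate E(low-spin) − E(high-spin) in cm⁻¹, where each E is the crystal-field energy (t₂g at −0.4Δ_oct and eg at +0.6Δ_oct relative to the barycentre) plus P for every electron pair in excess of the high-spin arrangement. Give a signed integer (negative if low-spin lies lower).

Co²⁺: group 9, so d-count = 9 − 2 = 7.
In the high-spin limit (t₂g⁵ eg²) the orbital term is -0.8Δ_oct = -20760 cm⁻¹, with no excess pairing.
Low-spin t₂g⁶ eg¹ gives -1.8Δ_oct = -46710 cm⁻¹, but forming 1 extra pair costs 1P = 27515 cm⁻¹, so E(LS) = -46710 + 27515 = -19195 cm⁻¹.
E(LS) − E(HS) = -19195 − (-20760) = 1565 cm⁻¹.

1565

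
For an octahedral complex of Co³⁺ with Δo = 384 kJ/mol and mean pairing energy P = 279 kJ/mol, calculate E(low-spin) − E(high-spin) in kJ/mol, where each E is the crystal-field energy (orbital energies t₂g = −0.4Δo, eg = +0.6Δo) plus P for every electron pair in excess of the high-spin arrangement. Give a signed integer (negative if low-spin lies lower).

-210

Co is in group 9, so Co³⁺ is d⁶ (9 − 3 = 6).
High-spin: t₂g⁴ eg², CFSE = -0.4Δo = -154 kJ/mol.
Low-spin: t₂g⁶ eg⁰, orbital CFSE = -2.4Δo = -922 kJ/mol; plus 2 excess pairs × P = +558 kJ/mol; total -364 kJ/mol.
Thus E(LS) − E(HS) = -210 kJ/mol.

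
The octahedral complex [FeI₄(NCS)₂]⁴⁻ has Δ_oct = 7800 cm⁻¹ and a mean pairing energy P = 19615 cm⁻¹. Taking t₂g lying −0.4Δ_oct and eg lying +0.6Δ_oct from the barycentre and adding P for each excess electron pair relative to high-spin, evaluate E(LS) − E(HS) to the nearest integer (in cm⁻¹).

23630

Ligand charges: 4×(-1) from I⁻ and 2×(-1) from NCS⁻ sum to -6; with overall charge -4, Fe is +2.
Fe sits in group 8; removing 2 electrons leaves Fe²⁺ with 8 − 2 = 6 d electrons.
In the high-spin limit (t₂g⁴ eg²) the orbital term is -0.4Δ_oct = -3120 cm⁻¹, with no excess pairing.
For low-spin the configuration is t₂g⁶ eg⁰: orbital energy -2.4 × 7800 = -18720 cm⁻¹, and 2 additional pairs relative to high-spin add 39230 cm⁻¹, giving 20510 cm⁻¹.
E(LS) − E(HS) = 20510 − (-3120) = 23630 cm⁻¹.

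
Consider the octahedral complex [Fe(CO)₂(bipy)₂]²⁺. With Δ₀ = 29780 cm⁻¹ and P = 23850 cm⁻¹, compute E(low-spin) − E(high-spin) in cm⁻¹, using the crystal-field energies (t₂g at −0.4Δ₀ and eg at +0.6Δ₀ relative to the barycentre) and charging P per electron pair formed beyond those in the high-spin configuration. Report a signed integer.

Ligand charges: 2×(+0) from CO and 2×(+0) from bipy sum to +0; with overall charge +2, Fe is +2.
Fe²⁺: group 8, so d-count = 8 − 2 = 6.
High-spin d⁶ fills as t₂g⁴ eg² with CFSE 4(−0.4) + 2(+0.6) = -0.4Δ₀ = -11912 cm⁻¹.
For low-spin the configuration is t₂g⁶ eg⁰: orbital energy -2.4 × 29780 = -71472 cm⁻¹, and 2 additional pairs relative to high-spin add 47700 cm⁻¹, giving -23772 cm⁻¹.
E(LS) − E(HS) = -23772 − (-11912) = -11860 cm⁻¹.

-11860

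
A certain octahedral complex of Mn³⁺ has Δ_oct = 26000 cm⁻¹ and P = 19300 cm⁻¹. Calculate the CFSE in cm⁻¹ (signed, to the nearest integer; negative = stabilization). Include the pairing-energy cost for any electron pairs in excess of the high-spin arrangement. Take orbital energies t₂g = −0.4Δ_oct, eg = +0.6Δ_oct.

Mn sits in group 7; removing 3 electrons leaves Mn³⁺ with 7 − 3 = 4 d electrons.
Here Δ_oct > P (26000 > 19300), so the low-spin state is favoured.
Configuration: t₂g⁴ eg⁰.
Orbital CFSE = -1.6Δ_oct = -1.6 × 26000 = -41600 cm⁻¹.
Excess pairs vs high-spin: 1 − 0 = 1; pairing cost = +19300 cm⁻¹.
Net CFSE = -41600 + 19300 = -22300 cm⁻¹.

-22300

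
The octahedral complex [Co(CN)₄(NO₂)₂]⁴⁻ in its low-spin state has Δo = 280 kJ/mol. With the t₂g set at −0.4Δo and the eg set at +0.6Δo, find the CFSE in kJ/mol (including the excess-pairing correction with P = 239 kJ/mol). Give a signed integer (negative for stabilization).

-265

Ligand charges: 4×(-1) from CN⁻ and 2×(-1) from NO₂⁻ sum to -6; with overall charge -4, Co is +2.
Group 9 minus oxidation state +2 gives a d⁷ configuration for Co²⁺.
Electron filling gives t₂g⁶ eg¹.
Orbital CFSE = 6(-0.4) + 1(0.6) = -1.8Δo = -1.8 × 280 = -504 kJ/mol.
Relative to high-spin t₂g⁵ eg² (2 paired), the low-spin configuration has 1 additional pair, contributing +1 × 239 = +239 kJ/mol.
Combining: -504 + 239 = -265 kJ/mol.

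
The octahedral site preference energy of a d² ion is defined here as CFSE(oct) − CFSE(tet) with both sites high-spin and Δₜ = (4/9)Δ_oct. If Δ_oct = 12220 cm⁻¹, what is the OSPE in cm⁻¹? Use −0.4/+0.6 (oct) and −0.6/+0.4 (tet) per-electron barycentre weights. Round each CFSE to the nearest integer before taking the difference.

-3259

Octahedral (high-spin): t₂g² eg⁰, CFSE = 2(−0.4) + 0(+0.6) = -0.8Δ_oct = -0.8 × 12220 = -9776 cm⁻¹.
In a tetrahedral site the filling is e² t₂⁰: CFSE(tet) = -1.2Δₜ = -1.2 × (4/9)(12220) = -6517 cm⁻¹.
Subtracting, OSPE = -9776 − (-6517) = -3259 cm⁻¹.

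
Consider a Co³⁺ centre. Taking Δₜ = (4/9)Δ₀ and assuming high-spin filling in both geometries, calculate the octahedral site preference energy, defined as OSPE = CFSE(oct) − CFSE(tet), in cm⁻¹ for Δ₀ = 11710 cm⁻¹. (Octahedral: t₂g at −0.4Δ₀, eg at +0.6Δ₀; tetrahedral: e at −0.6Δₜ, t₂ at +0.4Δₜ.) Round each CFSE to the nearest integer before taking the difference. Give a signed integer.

-1561

Co sits in group 9; removing 3 electrons leaves Co³⁺ with 9 − 3 = 6 d electrons.
In an octahedral site d⁶ (HS) is t2g^4 e_g^2, giving CFSE(oct) = -0.4Δ₀ = -4684 cm⁻¹.
In a tetrahedral site the filling is e^3 t2^3: CFSE(tet) = -0.6Δₜ = -0.6 × (4/9)(11710) = -3123 cm⁻¹.
OSPE = -4684 − (-3123) = -1561 cm⁻¹.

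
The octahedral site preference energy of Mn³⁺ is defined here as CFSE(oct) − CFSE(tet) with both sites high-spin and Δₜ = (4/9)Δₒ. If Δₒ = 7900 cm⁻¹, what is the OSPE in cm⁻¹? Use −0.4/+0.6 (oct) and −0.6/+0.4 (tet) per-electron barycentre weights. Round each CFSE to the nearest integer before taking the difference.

-3336

Mn³⁺: group 7, so d-count = 7 − 3 = 4.
Octahedral high-spin t₂g³ eg¹: CFSE = -0.6 × 7900 = -4740 cm⁻¹.
In a tetrahedral site the filling is e² t₂²: CFSE(tet) = -0.4Δₜ = -0.4 × (4/9)(7900) = -1404 cm⁻¹.
OSPE = CFSE(oct) − CFSE(tet) = -4740 − (-1404) = -3336 cm⁻¹.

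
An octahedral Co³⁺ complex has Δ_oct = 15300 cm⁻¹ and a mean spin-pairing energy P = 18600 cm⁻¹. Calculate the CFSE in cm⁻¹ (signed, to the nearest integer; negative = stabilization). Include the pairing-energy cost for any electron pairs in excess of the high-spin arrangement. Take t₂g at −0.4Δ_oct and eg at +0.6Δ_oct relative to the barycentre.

Co³⁺: group 9, so d-count = 9 − 3 = 6.
With Δ_oct < P the complex is high-spin.
That gives t₂g⁴ eg².
Orbital CFSE = -0.4Δ_oct = -0.4 × 15300 = -6120 cm⁻¹.
High-spin has no excess pairs, so no pairing correction applies.

-6120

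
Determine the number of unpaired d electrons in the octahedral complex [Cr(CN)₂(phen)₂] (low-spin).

Ligand charges: 2×(-1) from CN⁻ and 2×(+0) from phen sum to -2; with overall charge +0, Cr is +2.
Cr is in group 6, so Cr²⁺ is d⁴ (6 − 2 = 4).
Configuration: t2g^4 e_g^0, giving 2 unpaired electrons.

2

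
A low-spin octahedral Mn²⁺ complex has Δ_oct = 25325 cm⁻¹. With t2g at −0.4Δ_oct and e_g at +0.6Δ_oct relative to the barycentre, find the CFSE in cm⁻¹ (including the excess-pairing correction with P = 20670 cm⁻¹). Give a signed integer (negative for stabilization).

Mn²⁺: group 7, so d-count = 7 − 2 = 5.
Electron filling gives t2g^5 e_g^0.
The orbital stabilization is -2.0Δ_oct = -2.0 × 25325 = -50650 cm⁻¹.
Relative to high-spin t2g^3 e_g^2 (0 paired), the low-spin configuration has 2 additional pairs, contributing +2 × 20670 = +41340 cm⁻¹.
Net CFSE = -50650 + 41340 = -9310 cm⁻¹.

-9310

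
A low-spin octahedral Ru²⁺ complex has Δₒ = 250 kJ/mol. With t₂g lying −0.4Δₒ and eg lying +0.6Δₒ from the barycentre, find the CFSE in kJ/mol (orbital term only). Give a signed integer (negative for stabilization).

-600

Ru sits in group 8; removing 2 electrons leaves Ru²⁺ with 8 − 2 = 6 d electrons.
The d⁶ electrons fill as t₂g⁶ eg⁰.
CFSE(orbital) = 6×(-0.4Δₒ) + 0×(0.6Δₒ) = -2.4Δₒ; with Δₒ = 250 kJ/mol that is -600 kJ/mol.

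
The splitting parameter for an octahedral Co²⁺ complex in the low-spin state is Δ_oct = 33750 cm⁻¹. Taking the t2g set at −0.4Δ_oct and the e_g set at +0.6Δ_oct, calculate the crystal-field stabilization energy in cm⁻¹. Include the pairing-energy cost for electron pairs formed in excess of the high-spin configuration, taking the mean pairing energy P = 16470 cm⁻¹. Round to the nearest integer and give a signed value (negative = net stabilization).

-44280

Co sits in group 9; removing 2 electrons leaves Co²⁺ with 9 − 2 = 7 d electrons.
The d⁷ electrons fill as t2g^6 e_g^1.
The orbital stabilization is -1.8Δ_oct = -1.8 × 33750 = -60750 cm⁻¹.
Pairing penalty: 3 pairs vs 2 in the high-spin reference → 1 extra × P = 16470 cm⁻¹.
Combining: -60750 + 16470 = -44280 cm⁻¹.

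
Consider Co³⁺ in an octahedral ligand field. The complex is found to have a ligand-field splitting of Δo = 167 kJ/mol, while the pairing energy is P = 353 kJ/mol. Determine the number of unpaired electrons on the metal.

4

Group 9 minus oxidation state +3 gives a d⁶ configuration for Co³⁺.
Since Δo = 167 kJ/mol < P = 353 kJ/mol, the complex adopts the high-spin configuration.
Filling d⁶ accordingly: t₂g⁴ eg².
Unpaired electrons: 4.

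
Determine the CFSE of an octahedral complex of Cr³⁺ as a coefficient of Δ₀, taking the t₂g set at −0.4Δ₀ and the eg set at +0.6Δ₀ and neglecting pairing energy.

Group 6 minus oxidation state +3 gives a d³ configuration for Cr³⁺.
Configuration: t₂g³ eg⁰.
CFSE = 3(-0.4Δ₀) + 0(0.6Δ₀) = -1.2Δ₀ + 0.0Δ₀ = -1.2Δ₀.

-1.2 Δ₀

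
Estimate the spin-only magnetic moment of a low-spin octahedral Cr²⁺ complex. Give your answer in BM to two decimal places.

Group 6 minus oxidation state +2 gives a d⁴ configuration for Cr²⁺.
Configuration: t2g^4 e_g^0 → 2 unpaired electrons.
μ(spin-only) = √[2(2+2)] = √8 ≈ 2.83 BM.

2.83 BM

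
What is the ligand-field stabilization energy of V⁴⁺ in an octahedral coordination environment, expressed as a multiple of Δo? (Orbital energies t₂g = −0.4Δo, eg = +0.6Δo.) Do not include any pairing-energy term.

Group 5 minus oxidation state +4 gives a d¹ configuration for V⁴⁺.
Configuration: t₂g¹ eg⁰.
CFSE = 1(-0.4Δo) + 0(0.6Δo) = -0.4Δo + 0.0Δo = -0.4Δo.

-0.4 Δo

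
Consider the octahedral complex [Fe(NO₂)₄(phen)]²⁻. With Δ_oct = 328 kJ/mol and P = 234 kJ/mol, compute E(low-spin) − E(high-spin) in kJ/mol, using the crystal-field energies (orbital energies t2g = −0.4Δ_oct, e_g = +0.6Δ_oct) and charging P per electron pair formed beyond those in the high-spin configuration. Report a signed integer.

Ligand charges: 4×(-1) from NO₂⁻ and 1×(+0) from phen sum to -4; with overall charge -2, Fe is +2.
Fe is in group 8, so Fe²⁺ is d⁶ (8 − 2 = 6).
High-spin: t2g^4 e_g^2, CFSE = -0.4Δ_oct = -131 kJ/mol.
For low-spin the configuration is t2g^6 e_g^0: orbital energy -2.4 × 328 = -787 kJ/mol, and 2 additional pairs relative to high-spin add 468 kJ/mol, giving -319 kJ/mol.
E(LS) − E(HS) = -319 − (-131) = -188 kJ/mol.

-188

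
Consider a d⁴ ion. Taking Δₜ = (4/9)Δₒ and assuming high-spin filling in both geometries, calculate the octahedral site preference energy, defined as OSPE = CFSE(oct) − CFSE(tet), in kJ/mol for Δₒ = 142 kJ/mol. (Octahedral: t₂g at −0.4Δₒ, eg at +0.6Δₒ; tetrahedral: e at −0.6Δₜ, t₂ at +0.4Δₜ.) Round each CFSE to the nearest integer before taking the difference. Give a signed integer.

In an octahedral site d⁴ (HS) is t₂g³ eg¹, giving CFSE(oct) = -0.6Δₒ = -85 kJ/mol.
In a tetrahedral site the filling is e² t₂²: CFSE(tet) = -0.4Δₜ = -0.4 × (4/9)(142) = -25 kJ/mol.
OSPE = -85 − (-25) = -60 kJ/mol.

-60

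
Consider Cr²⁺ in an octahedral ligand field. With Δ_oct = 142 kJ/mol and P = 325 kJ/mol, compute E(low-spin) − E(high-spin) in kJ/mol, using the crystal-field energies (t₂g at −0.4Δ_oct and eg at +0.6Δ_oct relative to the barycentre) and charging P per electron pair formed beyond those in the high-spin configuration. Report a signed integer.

Group 6 minus oxidation state +2 gives a d⁴ configuration for Cr²⁺.
In the high-spin limit (t₂g³ eg¹) the orbital term is -0.6Δ_oct = -85 kJ/mol, with no excess pairing.
Low-spin: t₂g⁴ eg⁰, orbital CFSE = -1.6Δ_oct = -227 kJ/mol; plus 1 excess pair × P = +325 kJ/mol; total 98 kJ/mol.
Thus E(LS) − E(HS) = 183 kJ/mol.

183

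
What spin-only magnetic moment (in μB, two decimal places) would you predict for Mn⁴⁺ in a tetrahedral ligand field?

Mn⁴⁺: group 7, so d-count = 7 − 4 = 3.
Tetrahedral fields are weak (Δₜ ≈ 4/9 Δₒ), so electrons fill high-spin.
Configuration: e² t₂¹ → 3 unpaired electrons.
μ(spin-only) = √[3(3+2)] = √15 ≈ 3.87 μB.

3.87 μB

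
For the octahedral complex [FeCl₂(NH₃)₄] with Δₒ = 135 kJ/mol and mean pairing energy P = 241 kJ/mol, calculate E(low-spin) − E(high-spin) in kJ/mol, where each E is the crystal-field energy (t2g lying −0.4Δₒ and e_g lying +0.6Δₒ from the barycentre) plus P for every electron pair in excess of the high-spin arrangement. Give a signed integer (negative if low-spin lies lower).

Ligand charges: 2×(-1) from Cl⁻ and 4×(+0) from NH₃ sum to -2; with overall charge +0, Fe is +2.
Fe²⁺: group 8, so d-count = 8 − 2 = 6.
High-spin d⁶ fills as t2g^4 e_g^2 with CFSE 4(−0.4) + 2(+0.6) = -0.4Δₒ = -54 kJ/mol.
Low-spin: t2g^6 e_g^0, orbital CFSE = -2.4Δₒ = -324 kJ/mol; plus 2 excess pairs × P = +482 kJ/mol; total 158 kJ/mol.
E(LS) − E(HS) = 158 − (-54) = 212 kJ/mol.

212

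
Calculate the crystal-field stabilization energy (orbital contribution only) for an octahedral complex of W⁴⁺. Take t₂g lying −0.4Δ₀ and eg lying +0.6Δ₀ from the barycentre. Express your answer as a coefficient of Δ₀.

-0.8 Δ₀

W is in group 6, so W⁴⁺ is d² (6 − 4 = 2).
Configuration: t₂g² eg⁰.
CFSE = 2(-0.4Δ₀) + 0(0.6Δ₀) = -0.8Δ₀ + 0.0Δ₀ = -0.8Δ₀.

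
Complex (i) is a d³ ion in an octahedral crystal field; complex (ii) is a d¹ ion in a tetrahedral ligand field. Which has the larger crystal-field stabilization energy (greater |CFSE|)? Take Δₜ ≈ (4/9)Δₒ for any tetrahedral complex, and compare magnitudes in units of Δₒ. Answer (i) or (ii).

(i): t2g^3 e_g^0, CFSE = -1.2Δₒ.
(ii): Tetrahedral fields are weak (Δₜ ≈ 4/9 Δₒ), so electrons fill high-spin; e^1 t2^0, CFSE = -0.6Δₜ ≈ -0.27Δₒ.
So (i) has the larger |CFSE|.

(i)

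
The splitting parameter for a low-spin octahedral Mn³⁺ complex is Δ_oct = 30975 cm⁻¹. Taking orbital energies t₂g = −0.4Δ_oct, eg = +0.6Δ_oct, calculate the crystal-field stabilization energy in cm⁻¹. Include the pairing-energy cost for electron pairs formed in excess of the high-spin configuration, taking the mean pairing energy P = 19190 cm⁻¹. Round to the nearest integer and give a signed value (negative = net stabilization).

Mn sits in group 7; removing 3 electrons leaves Mn³⁺ with 7 − 3 = 4 d electrons.
The d⁴ electrons fill as t₂g⁴ eg⁰.
CFSE(orbital) = 4×(-0.4Δ_oct) + 0×(0.6Δ_oct) = -1.6Δ_oct; with Δ_oct = 30975 cm⁻¹ that is -49560 cm⁻¹.
High-spin d⁴ would be t₂g³ eg¹ with 0 pairs; low-spin has 1, so 1 excess pair costs +1P = +19190 cm⁻¹.
Combining: -49560 + 19190 = -30370 cm⁻¹.

-30370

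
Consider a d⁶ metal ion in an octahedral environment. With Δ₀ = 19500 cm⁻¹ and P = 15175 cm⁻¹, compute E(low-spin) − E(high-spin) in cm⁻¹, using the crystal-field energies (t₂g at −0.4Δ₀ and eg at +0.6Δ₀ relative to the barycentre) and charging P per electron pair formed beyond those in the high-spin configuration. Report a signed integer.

In the high-spin limit (t₂g⁴ eg²) the orbital term is -0.4Δ₀ = -7800 cm⁻¹, with no excess pairing.
Low-spin t₂g⁶ eg⁰ gives -2.4Δ₀ = -46800 cm⁻¹, but forming 2 extra pairs costs 2P = 30350 cm⁻¹, so E(LS) = -46800 + 30350 = -16450 cm⁻¹.
The difference is -16450 − (-7800) = -8650 cm⁻¹, so low-spin lies lower.

-8650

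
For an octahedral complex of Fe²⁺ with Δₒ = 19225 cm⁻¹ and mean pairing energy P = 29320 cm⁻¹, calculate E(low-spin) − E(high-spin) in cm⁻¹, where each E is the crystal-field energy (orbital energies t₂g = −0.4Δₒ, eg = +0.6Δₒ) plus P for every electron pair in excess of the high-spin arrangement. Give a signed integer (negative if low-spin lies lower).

20190

Fe sits in group 8; removing 2 electrons leaves Fe²⁺ with 8 − 2 = 6 d electrons.
In the high-spin limit (t₂g⁴ eg²) the orbital term is -0.4Δₒ = -7690 cm⁻¹, with no excess pairing.
Low-spin: t₂g⁶ eg⁰, orbital CFSE = -2.4Δₒ = -46140 cm⁻¹; plus 2 excess pairs × P = +58640 cm⁻¹; total 12500 cm⁻¹.
E(LS) − E(HS) = 12500 − (-7690) = 20190 cm⁻¹.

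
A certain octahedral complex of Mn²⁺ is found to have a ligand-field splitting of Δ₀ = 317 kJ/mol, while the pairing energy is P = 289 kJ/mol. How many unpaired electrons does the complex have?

1

Group 7 minus oxidation state +2 gives a d⁵ configuration for Mn²⁺.
Here Δ₀ > P (317 > 289), so the low-spin state is favoured.
That gives t₂g⁵ eg⁰.
Unpaired electrons: 1.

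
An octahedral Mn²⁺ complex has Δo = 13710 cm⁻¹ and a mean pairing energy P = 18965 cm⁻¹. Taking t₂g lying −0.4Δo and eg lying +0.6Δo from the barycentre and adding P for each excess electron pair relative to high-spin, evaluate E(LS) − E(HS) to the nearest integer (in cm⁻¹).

Group 7 minus oxidation state +2 gives a d⁵ configuration for Mn²⁺.
In the high-spin limit (t₂g³ eg²) the orbital term is 0.0Δo = 0 cm⁻¹, with no excess pairing.
For low-spin the configuration is t₂g⁵ eg⁰: orbital energy -2.0 × 13710 = -27420 cm⁻¹, and 2 additional pairs relative to high-spin add 37930 cm⁻¹, giving 10510 cm⁻¹.
The difference is 10510 − (0) = 10510 cm⁻¹, so high-spin lies lower.

10510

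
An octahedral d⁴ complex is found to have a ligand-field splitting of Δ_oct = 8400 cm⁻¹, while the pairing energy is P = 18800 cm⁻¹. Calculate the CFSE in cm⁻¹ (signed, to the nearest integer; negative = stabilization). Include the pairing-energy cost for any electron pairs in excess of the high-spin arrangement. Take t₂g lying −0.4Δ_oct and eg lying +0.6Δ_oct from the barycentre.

-5040

Here Δ_oct < P (8400 < 18800), so the high-spin state is favoured.
Configuration: t₂g³ eg¹.
Orbital CFSE = -0.6Δ_oct = -0.6 × 8400 = -5040 cm⁻¹.
High-spin has no excess pairs, so no pairing correction applies.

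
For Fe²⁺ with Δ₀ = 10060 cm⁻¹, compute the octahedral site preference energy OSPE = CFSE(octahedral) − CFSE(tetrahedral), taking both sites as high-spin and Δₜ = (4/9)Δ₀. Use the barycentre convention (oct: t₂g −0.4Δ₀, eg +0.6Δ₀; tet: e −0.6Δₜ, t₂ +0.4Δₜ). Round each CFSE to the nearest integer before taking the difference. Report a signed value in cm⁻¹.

-1341

Fe²⁺: group 8, so d-count = 8 − 2 = 6.
Octahedral (high-spin): t₂g⁴ eg², CFSE = 4(−0.4) + 2(+0.6) = -0.4Δ₀ = -0.4 × 10060 = -4024 cm⁻¹.
In a tetrahedral site the filling is e³ t₂³: CFSE(tet) = -0.6Δₜ = -0.6 × (4/9)(10060) = -2683 cm⁻¹.
OSPE = -4024 − (-2683) = -1341 cm⁻¹.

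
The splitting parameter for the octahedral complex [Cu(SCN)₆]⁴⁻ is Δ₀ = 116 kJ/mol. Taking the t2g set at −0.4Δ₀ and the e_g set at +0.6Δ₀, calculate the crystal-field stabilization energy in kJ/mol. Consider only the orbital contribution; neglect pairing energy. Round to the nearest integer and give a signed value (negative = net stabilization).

Each SCN⁻ contributes -1; 6 × (-1) = -6. With overall charge -4, Cu is in the +2 oxidation state.
Cu sits in group 11; removing 2 electrons leaves Cu²⁺ with 11 − 2 = 9 d electrons.
Electron filling gives t2g^6 e_g^3.
Orbital CFSE = 6(-0.4) + 3(0.6) = -0.6Δ₀ = -0.6 × 116 = -70 kJ/mol.

-70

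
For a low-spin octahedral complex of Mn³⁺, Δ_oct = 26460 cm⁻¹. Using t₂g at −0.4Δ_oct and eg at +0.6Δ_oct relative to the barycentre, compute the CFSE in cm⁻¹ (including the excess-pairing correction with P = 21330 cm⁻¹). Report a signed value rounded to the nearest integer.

-21006

Group 7 minus oxidation state +3 gives a d⁴ configuration for Mn³⁺.
The d⁴ electrons fill as t₂g⁴ eg⁰.
The orbital stabilization is -1.6Δ_oct = -1.6 × 26460 = -42336 cm⁻¹.
Relative to high-spin t₂g³ eg¹ (0 paired), the low-spin configuration has 1 additional pair, contributing +1 × 21330 = +21330 cm⁻¹.
Net CFSE = -42336 + 21330 = -21006 cm⁻¹.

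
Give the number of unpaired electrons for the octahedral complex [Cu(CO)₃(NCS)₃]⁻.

Ligand charges: 3×(+0) from CO and 3×(-1) from NCS⁻ sum to -3; with overall charge -1, Cu is +2.
Cu sits in group 11; removing 2 electrons leaves Cu²⁺ with 11 − 2 = 9 d electrons.
Configuration: t₂g⁶ eg³, giving 1 unpaired electron.

1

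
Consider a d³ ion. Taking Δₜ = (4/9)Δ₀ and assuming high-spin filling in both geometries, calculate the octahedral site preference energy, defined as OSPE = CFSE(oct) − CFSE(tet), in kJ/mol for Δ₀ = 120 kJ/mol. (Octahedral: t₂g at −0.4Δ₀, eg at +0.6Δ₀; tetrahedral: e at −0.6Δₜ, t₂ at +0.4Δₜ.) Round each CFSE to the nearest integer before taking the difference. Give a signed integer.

-101

In an octahedral site d³ (HS) is t2g^3 e_g^0, giving CFSE(oct) = -1.2Δ₀ = -144 kJ/mol.
In a tetrahedral site the filling is e^2 t2^1: CFSE(tet) = -0.8Δₜ = -0.8 × (4/9)(120) = -43 kJ/mol.
Subtracting, OSPE = -144 − (-43) = -101 kJ/mol.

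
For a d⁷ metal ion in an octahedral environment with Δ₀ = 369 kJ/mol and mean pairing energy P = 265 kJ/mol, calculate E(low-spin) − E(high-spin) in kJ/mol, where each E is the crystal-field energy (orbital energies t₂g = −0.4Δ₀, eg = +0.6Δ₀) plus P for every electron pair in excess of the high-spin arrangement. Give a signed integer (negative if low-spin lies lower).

In the high-spin limit (t₂g⁵ eg²) the orbital term is -0.8Δ₀ = -295 kJ/mol, with no excess pairing.
For low-spin the configuration is t₂g⁶ eg¹: orbital energy -1.8 × 369 = -664 kJ/mol, and 1 additional pair relative to high-spin adds 265 kJ/mol, giving -399 kJ/mol.
Thus E(LS) − E(HS) = -104 kJ/mol.

-104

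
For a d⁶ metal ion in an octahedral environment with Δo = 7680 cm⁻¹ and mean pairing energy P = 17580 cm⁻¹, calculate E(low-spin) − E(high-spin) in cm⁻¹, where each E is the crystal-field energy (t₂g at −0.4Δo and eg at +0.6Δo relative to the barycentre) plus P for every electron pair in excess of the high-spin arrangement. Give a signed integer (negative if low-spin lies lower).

19800

In the high-spin limit (t₂g⁴ eg²) the orbital term is -0.4Δo = -3072 cm⁻¹, with no excess pairing.
Low-spin t₂g⁶ eg⁰ gives -2.4Δo = -18432 cm⁻¹, but forming 2 extra pairs costs 2P = 35160 cm⁻¹, so E(LS) = -18432 + 35160 = 16728 cm⁻¹.
E(LS) − E(HS) = 16728 − (-3072) = 19800 cm⁻¹.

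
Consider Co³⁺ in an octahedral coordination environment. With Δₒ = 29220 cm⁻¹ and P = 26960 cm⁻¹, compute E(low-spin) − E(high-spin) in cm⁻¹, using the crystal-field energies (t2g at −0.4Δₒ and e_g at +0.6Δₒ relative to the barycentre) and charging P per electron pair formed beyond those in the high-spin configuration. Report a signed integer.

Group 9 minus oxidation state +3 gives a d⁶ configuration for Co³⁺.
High-spin: t2g^4 e_g^2, CFSE = -0.4Δₒ = -11688 cm⁻¹.
Low-spin: t2g^6 e_g^0, orbital CFSE = -2.4Δₒ = -70128 cm⁻¹; plus 2 excess pairs × P = +53920 cm⁻¹; total -16208 cm⁻¹.
The difference is -16208 − (-11688) = -4520 cm⁻¹, so low-spin lies lower.

-4520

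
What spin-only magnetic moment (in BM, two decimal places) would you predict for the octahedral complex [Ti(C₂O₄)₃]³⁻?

Each C₂O₄²⁻ contributes -2; 3 × (-2) = -6. With overall charge -3, Ti is in the +3 oxidation state.
Ti sits in group 4; removing 3 electrons leaves Ti³⁺ with 4 − 3 = 1 d electrons.
Configuration: t2g^1 e_g^0 → 1 unpaired electron.
μ(spin-only) = √[1(1+2)] = √3 ≈ 1.73 BM.

1.73 BM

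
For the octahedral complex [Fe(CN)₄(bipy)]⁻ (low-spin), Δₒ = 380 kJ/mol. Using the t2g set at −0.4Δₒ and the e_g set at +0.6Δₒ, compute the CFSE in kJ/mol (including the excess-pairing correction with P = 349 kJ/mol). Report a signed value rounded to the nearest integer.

Ligand charges: 4×(-1) from CN⁻ and 1×(+0) from bipy sum to -4; with overall charge -1, Fe is +3.
Group 8 minus oxidation state +3 gives a d⁵ configuration for Fe³⁺.
Electron filling gives t2g^5 e_g^0.
Orbital CFSE = 5(-0.4) + 0(0.6) = -2.0Δₒ = -2.0 × 380 = -760 kJ/mol.
High-spin d⁵ would be t2g^3 e_g^2 with 0 pairs; low-spin has 2, so 2 excess pairs cost +2P = +698 kJ/mol.
Overall CFSE = -760 + 698 = -62 kJ/mol.

-62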